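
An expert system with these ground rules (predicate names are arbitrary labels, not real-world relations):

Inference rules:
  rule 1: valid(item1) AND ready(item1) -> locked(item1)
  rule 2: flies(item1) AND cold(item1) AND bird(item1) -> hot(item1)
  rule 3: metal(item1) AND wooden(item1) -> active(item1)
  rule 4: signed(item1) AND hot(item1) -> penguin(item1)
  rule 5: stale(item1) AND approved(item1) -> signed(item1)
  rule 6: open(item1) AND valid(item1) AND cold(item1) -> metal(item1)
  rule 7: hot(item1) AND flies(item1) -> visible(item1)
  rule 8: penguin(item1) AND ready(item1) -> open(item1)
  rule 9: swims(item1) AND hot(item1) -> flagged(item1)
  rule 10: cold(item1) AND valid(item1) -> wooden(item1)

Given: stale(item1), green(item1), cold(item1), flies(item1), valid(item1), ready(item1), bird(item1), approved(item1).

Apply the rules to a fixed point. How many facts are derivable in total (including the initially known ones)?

17

Round 1: rule 1 [valid(item1) AND ready(item1) -> locked(item1)]; rule 2 [flies(item1) AND cold(item1) AND bird(item1) -> hot(item1)]; rule 5 [stale(item1) AND approved(item1) -> signed(item1)]; rule 10 [cold(item1) AND valid(item1) -> wooden(item1)]. Adds locked(item1), hot(item1), signed(item1), wooden(item1).
Round 2: rule 4 [signed(item1) AND hot(item1) -> penguin(item1)]; rule 7 [hot(item1) AND flies(item1) -> visible(item1)]. Adds penguin(item1), visible(item1).
Round 3: rule 8 [penguin(item1) AND ready(item1) -> open(item1)]. Adds open(item1).
Round 4: rule 6 [open(item1) AND valid(item1) AND cold(item1) -> metal(item1)]. Adds metal(item1).
Round 5: rule 3 [metal(item1) AND wooden(item1) -> active(item1)]. Adds active(item1).
Closure: {active(item1), approved(item1), bird(item1), cold(item1), flies(item1), green(item1), hot(item1), locked(item1), metal(item1), open(item1), penguin(item1), ready(item1), signed(item1), stale(item1), valid(item1), visible(item1), wooden(item1)} — 17 facts.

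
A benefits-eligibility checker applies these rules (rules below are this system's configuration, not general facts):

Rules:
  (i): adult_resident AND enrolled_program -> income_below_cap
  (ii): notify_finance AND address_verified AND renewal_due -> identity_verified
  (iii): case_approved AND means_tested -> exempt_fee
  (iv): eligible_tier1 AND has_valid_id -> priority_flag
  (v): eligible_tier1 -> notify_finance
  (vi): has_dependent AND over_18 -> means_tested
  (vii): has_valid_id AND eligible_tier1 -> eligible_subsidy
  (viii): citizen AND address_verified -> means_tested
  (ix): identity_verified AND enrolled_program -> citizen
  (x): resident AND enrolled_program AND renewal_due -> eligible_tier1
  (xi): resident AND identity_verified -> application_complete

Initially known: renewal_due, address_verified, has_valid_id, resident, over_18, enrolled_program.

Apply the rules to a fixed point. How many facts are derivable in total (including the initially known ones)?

Round 1 — (x), derive eligible_tier1.
Round 2 — (iv), (v), (vii), derive priority_flag, notify_finance, eligible_subsidy.
Round 3 — (ii), derive identity_verified.
Round 4 — (ix), (xi), derive citizen, application_complete.
Round 5 — (viii), derive means_tested.
Closure: {address_verified, application_complete, citizen, eligible_subsidy, eligible_tier1, enrolled_program, has_valid_id, identity_verified, means_tested, notify_finance, over_18, priority_flag, renewal_due, resident} — 14 facts.

14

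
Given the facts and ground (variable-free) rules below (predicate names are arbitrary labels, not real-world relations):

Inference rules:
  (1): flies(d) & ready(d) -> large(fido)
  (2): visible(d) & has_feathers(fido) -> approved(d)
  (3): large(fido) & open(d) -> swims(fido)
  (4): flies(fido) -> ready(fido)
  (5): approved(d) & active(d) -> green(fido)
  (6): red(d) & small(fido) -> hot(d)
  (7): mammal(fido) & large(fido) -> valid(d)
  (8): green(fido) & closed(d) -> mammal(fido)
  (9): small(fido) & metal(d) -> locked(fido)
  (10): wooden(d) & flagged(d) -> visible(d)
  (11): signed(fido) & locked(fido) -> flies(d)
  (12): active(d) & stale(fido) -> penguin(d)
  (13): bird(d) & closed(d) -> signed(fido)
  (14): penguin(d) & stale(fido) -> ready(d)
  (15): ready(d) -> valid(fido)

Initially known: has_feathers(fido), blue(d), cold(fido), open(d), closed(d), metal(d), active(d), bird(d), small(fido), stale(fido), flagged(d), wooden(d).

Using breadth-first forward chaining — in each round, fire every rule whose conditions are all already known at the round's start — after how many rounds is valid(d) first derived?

[1] (9) [small(fido) & metal(d) -> locked(fido)]; (10) [wooden(d) & flagged(d) -> visible(d)]; (12) [active(d) & stale(fido) -> penguin(d)]; (13) [bird(d) & closed(d) -> signed(fido)]. ⇒ new: locked(fido), visible(d), penguin(d), signed(fido).
[2] (2) [visible(d) & has_feathers(fido) -> approved(d)]; (11) [signed(fido) & locked(fido) -> flies(d)]; (14) [penguin(d) & stale(fido) -> ready(d)]. ⇒ new: approved(d), flies(d), ready(d).
[3] (1) [flies(d) & ready(d) -> large(fido)]; (5) [approved(d) & active(d) -> green(fido)]; (15) [ready(d) -> valid(fido)]. ⇒ new: large(fido), green(fido), valid(fido).
[4] (3) [large(fido) & open(d) -> swims(fido)]; (8) [green(fido) & closed(d) -> mammal(fido)]. ⇒ new: swims(fido), mammal(fido).
[5] (7) [mammal(fido) & large(fido) -> valid(d)]. ⇒ new: valid(d).
valid(d) first appears in round 5.

5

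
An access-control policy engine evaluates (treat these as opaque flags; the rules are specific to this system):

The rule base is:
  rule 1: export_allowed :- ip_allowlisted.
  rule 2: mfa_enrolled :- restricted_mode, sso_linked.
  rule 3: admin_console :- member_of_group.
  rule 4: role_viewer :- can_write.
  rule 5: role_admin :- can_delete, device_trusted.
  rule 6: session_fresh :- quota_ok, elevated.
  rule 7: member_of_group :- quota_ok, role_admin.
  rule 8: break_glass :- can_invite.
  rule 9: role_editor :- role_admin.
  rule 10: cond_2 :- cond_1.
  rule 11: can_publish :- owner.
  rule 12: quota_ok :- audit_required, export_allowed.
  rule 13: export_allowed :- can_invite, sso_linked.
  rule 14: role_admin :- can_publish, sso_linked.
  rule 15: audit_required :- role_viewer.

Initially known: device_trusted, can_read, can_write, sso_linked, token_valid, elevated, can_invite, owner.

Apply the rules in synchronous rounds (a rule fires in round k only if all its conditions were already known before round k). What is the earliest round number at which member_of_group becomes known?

Round 1 fires rule 4, rule 8, rule 11, rule 13, giving role_viewer, break_glass, can_publish, export_allowed.
Round 2 fires rule 14, rule 15, giving role_admin, audit_required.
Round 3 fires rule 9, rule 12, giving role_editor, quota_ok.
Round 4 fires rule 6, rule 7, giving session_fresh, member_of_group.
member_of_group first appears in round 4.

4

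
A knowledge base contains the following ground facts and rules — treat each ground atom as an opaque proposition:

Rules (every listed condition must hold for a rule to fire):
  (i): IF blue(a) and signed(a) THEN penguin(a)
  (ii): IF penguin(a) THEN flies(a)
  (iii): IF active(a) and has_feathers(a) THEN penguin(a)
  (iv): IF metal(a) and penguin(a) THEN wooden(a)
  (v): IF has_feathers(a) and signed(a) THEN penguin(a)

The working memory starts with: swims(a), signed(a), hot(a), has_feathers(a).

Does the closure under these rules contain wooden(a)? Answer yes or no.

Round 1: (v) [IF has_feathers(a) and signed(a) THEN penguin(a)]. Adds penguin(a).
Round 2: (ii) [IF penguin(a) THEN flies(a)]. Adds flies(a).
Fixed point reached. wooden(a) is concluded only by (iv); (iv) needs metal(a) (never derived).

no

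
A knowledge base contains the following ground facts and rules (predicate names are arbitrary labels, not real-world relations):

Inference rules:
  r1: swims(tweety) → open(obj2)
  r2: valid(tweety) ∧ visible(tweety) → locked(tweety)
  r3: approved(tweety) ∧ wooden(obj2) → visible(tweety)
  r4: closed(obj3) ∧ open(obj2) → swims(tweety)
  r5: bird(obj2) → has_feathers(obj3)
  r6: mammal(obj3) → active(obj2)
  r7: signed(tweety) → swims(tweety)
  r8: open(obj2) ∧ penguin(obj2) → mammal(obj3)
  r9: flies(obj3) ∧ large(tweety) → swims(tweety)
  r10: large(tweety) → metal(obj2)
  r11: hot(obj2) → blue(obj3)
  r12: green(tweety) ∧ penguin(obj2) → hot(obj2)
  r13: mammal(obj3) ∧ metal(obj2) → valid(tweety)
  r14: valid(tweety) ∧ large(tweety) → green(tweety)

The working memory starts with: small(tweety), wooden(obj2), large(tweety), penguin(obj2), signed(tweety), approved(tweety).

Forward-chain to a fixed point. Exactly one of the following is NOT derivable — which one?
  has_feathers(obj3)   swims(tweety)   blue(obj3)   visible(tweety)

has_feathers(obj3)

[1] r3 [approved(tweety) ∧ wooden(obj2) → visible(tweety)]; r7 [signed(tweety) → swims(tweety)]; r10 [large(tweety) → metal(obj2)]. ⇒ new: visible(tweety), swims(tweety), metal(obj2).
[2] r1 [swims(tweety) → open(obj2)]. ⇒ new: open(obj2).
[3] r8 [open(obj2) ∧ penguin(obj2) → mammal(obj3)]. ⇒ new: mammal(obj3).
[4] r6 [mammal(obj3) → active(obj2)]; r13 [mammal(obj3) ∧ metal(obj2) → valid(tweety)]. ⇒ new: active(obj2), valid(tweety).
[5] r2 [valid(tweety) ∧ visible(tweety) → locked(tweety)]; r14 [valid(tweety) ∧ large(tweety) → green(tweety)]. ⇒ new: locked(tweety), green(tweety).
[6] r12 [green(tweety) ∧ penguin(obj2) → hot(obj2)]. ⇒ new: hot(obj2).
[7] r11 [hot(obj2) → blue(obj3)]. ⇒ new: blue(obj3).
Derived: blue(obj3) (round 7), swims(tweety) (round 1), visible(tweety) (round 1). has_feathers(obj3) never appears in any round.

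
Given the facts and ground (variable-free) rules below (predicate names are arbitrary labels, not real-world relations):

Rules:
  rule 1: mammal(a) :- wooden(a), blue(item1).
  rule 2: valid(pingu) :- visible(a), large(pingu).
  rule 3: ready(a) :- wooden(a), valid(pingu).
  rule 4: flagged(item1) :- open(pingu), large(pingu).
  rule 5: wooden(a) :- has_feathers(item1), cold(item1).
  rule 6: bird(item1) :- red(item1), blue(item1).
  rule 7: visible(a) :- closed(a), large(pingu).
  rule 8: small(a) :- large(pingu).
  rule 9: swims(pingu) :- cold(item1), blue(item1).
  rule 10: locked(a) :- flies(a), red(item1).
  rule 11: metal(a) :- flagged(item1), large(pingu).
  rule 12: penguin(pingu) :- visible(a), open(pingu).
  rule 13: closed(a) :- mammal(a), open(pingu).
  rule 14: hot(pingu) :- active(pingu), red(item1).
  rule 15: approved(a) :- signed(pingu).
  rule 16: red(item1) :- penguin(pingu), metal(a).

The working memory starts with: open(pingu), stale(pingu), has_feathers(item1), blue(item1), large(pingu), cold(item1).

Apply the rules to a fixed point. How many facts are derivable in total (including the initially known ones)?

19

[1] rule 4 [flagged(item1) :- open(pingu), large(pingu).]; rule 5 [wooden(a) :- has_feathers(item1), cold(item1).]; rule 8 [small(a) :- large(pingu).]; rule 9 [swims(pingu) :- cold(item1), blue(item1).]. ⇒ new: flagged(item1), wooden(a), small(a), swims(pingu).
[2] rule 1 [mammal(a) :- wooden(a), blue(item1).]; rule 11 [metal(a) :- flagged(item1), large(pingu).]. ⇒ new: mammal(a), metal(a).
[3] rule 13 [closed(a) :- mammal(a), open(pingu).]. ⇒ new: closed(a).
[4] rule 7 [visible(a) :- closed(a), large(pingu).]. ⇒ new: visible(a).
[5] rule 2 [valid(pingu) :- visible(a), large(pingu).]; rule 12 [penguin(pingu) :- visible(a), open(pingu).]. ⇒ new: valid(pingu), penguin(pingu).
[6] rule 3 [ready(a) :- wooden(a), valid(pingu).]; rule 16 [red(item1) :- penguin(pingu), metal(a).]. ⇒ new: ready(a), red(item1).
[7] rule 6 [bird(item1) :- red(item1), blue(item1).]. ⇒ new: bird(item1).
Closure: {bird(item1), blue(item1), closed(a), cold(item1), flagged(item1), has_feathers(item1), large(pingu), mammal(a), metal(a), open(pingu), penguin(pingu), ready(a), red(item1), small(a), stale(pingu), swims(pingu), valid(pingu), visible(a), wooden(a)} — 19 facts.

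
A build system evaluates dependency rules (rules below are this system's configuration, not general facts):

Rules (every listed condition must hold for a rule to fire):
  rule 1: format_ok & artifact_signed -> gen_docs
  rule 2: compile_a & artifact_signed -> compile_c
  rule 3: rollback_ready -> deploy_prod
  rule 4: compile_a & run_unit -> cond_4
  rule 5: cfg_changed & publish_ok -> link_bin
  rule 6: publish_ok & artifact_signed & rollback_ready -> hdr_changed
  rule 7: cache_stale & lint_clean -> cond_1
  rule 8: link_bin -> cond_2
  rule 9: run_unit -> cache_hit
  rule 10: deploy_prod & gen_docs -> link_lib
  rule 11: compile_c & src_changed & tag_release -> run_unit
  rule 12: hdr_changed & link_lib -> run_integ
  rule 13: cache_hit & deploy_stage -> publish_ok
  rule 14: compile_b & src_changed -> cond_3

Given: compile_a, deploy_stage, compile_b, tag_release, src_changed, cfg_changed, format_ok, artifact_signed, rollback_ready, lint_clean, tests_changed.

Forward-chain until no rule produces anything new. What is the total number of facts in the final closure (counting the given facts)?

24

Round 1: rule 1 [format_ok & artifact_signed -> gen_docs]; rule 2 [compile_a & artifact_signed -> compile_c]; rule 3 [rollback_ready -> deploy_prod]; rule 14 [compile_b & src_changed -> cond_3]. Adds gen_docs, compile_c, deploy_prod, cond_3.
Round 2: rule 10 [deploy_prod & gen_docs -> link_lib]; rule 11 [compile_c & src_changed & tag_release -> run_unit]. Adds link_lib, run_unit.
Round 3: rule 4 [compile_a & run_unit -> cond_4]; rule 9 [run_unit -> cache_hit]. Adds cond_4, cache_hit.
Round 4: rule 13 [cache_hit & deploy_stage -> publish_ok]. Adds publish_ok.
Round 5: rule 5 [cfg_changed & publish_ok -> link_bin]; rule 6 [publish_ok & artifact_signed & rollback_ready -> hdr_changed]. Adds link_bin, hdr_changed.
Round 6: rule 8 [link_bin -> cond_2]; rule 12 [hdr_changed & link_lib -> run_integ]. Adds cond_2, run_integ.
Closure: {artifact_signed, cache_hit, cfg_changed, compile_a, compile_b, compile_c, cond_2, cond_3, cond_4, deploy_prod, deploy_stage, format_ok, gen_docs, hdr_changed, link_bin, link_lib, lint_clean, publish_ok, rollback_ready, run_integ, run_unit, src_changed, tag_release, tests_changed} — 24 facts.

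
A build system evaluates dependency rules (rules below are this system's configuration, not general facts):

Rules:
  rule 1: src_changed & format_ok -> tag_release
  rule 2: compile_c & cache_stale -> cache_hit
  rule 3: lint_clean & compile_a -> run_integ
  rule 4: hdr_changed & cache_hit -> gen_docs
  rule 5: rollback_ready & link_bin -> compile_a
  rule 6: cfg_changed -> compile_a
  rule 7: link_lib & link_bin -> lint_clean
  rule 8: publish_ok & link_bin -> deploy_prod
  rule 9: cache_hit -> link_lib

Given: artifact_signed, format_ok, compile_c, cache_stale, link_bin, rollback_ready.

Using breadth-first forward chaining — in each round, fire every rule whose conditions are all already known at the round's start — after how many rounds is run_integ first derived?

Round 1 fires rule 2, rule 5, giving cache_hit, compile_a.
Round 2 fires rule 9, giving link_lib.
Round 3 fires rule 7, giving lint_clean.
Round 4 fires rule 3, giving run_integ.
run_integ first appears in round 4.

4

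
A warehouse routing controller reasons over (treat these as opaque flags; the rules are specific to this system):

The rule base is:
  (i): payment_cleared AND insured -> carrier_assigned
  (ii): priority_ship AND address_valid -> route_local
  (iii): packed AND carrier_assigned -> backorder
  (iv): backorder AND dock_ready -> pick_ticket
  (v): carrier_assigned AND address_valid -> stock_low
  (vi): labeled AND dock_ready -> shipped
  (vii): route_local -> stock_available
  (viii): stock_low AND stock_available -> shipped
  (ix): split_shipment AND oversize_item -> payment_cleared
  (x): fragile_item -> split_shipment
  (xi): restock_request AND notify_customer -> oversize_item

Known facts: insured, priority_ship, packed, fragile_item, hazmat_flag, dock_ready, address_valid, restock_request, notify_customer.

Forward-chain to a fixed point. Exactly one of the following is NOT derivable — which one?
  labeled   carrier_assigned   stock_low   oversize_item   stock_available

labeled

Round 1 — (ii), (x), (xi), derive route_local, split_shipment, oversize_item.
Round 2 — (vii), (ix), derive stock_available, payment_cleared.
Round 3 — (i), derive carrier_assigned.
Round 4 — (iii), (v), derive backorder, stock_low.
Round 5 — (iv), (viii), derive pick_ticket, shipped.
Derived: stock_available (round 2), carrier_assigned (round 3), stock_low (round 4), oversize_item (round 1). labeled never appears in any round.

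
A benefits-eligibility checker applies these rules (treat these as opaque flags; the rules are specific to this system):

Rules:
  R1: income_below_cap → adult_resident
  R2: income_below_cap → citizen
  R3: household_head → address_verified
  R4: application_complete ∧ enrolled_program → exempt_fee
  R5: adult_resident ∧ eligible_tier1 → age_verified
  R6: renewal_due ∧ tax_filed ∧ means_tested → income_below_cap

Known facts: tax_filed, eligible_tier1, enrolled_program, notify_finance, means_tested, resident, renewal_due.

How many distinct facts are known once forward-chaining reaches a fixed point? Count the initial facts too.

11

Round 1: R6 [renewal_due ∧ tax_filed ∧ means_tested → income_below_cap]. New: income_below_cap.
Round 2: R1 [income_below_cap → adult_resident]; R2 [income_below_cap → citizen]. New: adult_resident, citizen.
Round 3: R5 [adult_resident ∧ eligible_tier1 → age_verified]. New: age_verified.
Closure: {adult_resident, age_verified, citizen, eligible_tier1, enrolled_program, income_below_cap, means_tested, notify_finance, renewal_due, resident, tax_filed} — 11 facts.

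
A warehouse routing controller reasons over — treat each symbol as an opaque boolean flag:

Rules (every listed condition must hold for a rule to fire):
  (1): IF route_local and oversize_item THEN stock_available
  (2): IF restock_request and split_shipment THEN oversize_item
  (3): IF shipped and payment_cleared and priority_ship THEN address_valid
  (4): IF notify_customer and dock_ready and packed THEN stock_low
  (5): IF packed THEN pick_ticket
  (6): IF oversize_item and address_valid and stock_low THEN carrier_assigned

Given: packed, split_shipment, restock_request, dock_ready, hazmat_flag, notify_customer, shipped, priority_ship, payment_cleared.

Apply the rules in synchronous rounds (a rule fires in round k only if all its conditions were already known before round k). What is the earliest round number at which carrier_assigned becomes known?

Round 1 — (2), (3), (4), (5), derive oversize_item, address_valid, stock_low, pick_ticket.
Round 2 — (6), derive carrier_assigned.
carrier_assigned first appears in round 2.

2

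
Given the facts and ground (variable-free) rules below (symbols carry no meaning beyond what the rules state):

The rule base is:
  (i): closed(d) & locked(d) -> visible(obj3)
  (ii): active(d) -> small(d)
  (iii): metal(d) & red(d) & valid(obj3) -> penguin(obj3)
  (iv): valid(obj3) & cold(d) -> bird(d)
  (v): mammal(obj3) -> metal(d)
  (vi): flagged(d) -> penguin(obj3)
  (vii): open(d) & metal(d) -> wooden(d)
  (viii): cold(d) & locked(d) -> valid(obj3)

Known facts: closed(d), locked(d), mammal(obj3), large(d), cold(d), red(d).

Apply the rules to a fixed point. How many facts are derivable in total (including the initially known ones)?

11

Round 1: (i) [closed(d) & locked(d) -> visible(obj3)]; (v) [mammal(obj3) -> metal(d)]; (viii) [cold(d) & locked(d) -> valid(obj3)]. New: visible(obj3), metal(d), valid(obj3).
Round 2: (iii) [metal(d) & red(d) & valid(obj3) -> penguin(obj3)]; (iv) [valid(obj3) & cold(d) -> bird(d)]. New: penguin(obj3), bird(d).
Closure: {bird(d), closed(d), cold(d), large(d), locked(d), mammal(obj3), metal(d), penguin(obj3), red(d), valid(obj3), visible(obj3)} — 11 facts.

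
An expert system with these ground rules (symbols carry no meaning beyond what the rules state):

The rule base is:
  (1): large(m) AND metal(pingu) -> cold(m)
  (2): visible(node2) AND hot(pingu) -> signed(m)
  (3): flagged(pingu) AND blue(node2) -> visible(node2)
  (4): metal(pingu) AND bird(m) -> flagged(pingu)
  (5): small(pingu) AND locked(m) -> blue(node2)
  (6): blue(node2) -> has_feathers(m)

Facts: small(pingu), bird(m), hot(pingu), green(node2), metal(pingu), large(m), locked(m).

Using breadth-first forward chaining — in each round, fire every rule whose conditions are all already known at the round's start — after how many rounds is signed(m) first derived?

3

Round 1 — (1), (4), (5), derive cold(m), flagged(pingu), blue(node2).
Round 2 — (3), (6), derive visible(node2), has_feathers(m).
Round 3 — (2), derive signed(m).
signed(m) first appears in round 3.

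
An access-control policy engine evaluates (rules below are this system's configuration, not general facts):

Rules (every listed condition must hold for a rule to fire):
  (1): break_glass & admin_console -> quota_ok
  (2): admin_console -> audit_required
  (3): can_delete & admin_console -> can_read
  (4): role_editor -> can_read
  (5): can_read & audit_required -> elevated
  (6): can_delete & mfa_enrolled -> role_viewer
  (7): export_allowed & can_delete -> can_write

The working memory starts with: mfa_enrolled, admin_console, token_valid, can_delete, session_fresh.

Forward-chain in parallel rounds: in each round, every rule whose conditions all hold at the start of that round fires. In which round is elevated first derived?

2

Round 1 — (2), (3), (6), derive audit_required, can_read, role_viewer.
Round 2 — (5), derive elevated.
elevated first appears in round 2.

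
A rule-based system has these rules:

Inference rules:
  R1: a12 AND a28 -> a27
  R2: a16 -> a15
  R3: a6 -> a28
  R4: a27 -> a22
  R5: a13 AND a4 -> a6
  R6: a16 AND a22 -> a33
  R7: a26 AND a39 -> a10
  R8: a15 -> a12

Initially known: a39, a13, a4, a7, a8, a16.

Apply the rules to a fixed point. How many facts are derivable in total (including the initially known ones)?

13

Round 1 — R2, R5, derive a15, a6.
Round 2 — R3, R8, derive a28, a12.
Round 3 — R1, derive a27.
Round 4 — R4, derive a22.
Round 5 — R6, derive a33.
Closure: {a12, a13, a15, a16, a22, a27, a28, a33, a39, a4, a6, a7, a8} — 13 facts.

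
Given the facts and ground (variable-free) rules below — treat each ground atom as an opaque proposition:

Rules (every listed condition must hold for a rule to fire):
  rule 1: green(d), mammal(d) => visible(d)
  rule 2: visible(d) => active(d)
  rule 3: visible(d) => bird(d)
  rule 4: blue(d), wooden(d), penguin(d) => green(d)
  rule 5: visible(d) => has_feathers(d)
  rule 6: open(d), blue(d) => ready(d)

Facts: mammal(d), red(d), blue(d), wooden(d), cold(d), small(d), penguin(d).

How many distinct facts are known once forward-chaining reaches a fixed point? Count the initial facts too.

12

Round 1 fires rule 4, giving green(d).
Round 2 fires rule 1, giving visible(d).
Round 3 fires rule 2, rule 3, rule 5, giving active(d), bird(d), has_feathers(d).
Closure: {active(d), bird(d), blue(d), cold(d), green(d), has_feathers(d), mammal(d), penguin(d), red(d), small(d), visible(d), wooden(d)} — 12 facts.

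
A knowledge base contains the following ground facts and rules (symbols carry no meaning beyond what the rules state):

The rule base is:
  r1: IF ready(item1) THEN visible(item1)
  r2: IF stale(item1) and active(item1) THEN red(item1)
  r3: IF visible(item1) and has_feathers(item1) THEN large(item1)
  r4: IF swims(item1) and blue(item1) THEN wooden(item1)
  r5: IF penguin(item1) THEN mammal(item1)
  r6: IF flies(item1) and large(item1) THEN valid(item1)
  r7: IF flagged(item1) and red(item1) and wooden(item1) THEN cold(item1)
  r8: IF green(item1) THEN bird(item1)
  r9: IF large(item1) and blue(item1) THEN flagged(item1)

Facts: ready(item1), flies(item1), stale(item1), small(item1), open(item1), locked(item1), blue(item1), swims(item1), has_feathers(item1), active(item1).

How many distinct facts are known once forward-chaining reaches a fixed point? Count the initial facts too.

17

Round 1: r1 [IF ready(item1) THEN visible(item1)]; r2 [IF stale(item1) and active(item1) THEN red(item1)]; r4 [IF swims(item1) and blue(item1) THEN wooden(item1)]. New: visible(item1), red(item1), wooden(item1).
Round 2: r3 [IF visible(item1) and has_feathers(item1) THEN large(item1)]. New: large(item1).
Round 3: r6 [IF flies(item1) and large(item1) THEN valid(item1)]; r9 [IF large(item1) and blue(item1) THEN flagged(item1)]. New: valid(item1), flagged(item1).
Round 4: r7 [IF flagged(item1) and red(item1) and wooden(item1) THEN cold(item1)]. New: cold(item1).
Closure: {active(item1), blue(item1), cold(item1), flagged(item1), flies(item1), has_feathers(item1), large(item1), locked(item1), open(item1), ready(item1), red(item1), small(item1), stale(item1), swims(item1), valid(item1), visible(item1), wooden(item1)} — 17 facts.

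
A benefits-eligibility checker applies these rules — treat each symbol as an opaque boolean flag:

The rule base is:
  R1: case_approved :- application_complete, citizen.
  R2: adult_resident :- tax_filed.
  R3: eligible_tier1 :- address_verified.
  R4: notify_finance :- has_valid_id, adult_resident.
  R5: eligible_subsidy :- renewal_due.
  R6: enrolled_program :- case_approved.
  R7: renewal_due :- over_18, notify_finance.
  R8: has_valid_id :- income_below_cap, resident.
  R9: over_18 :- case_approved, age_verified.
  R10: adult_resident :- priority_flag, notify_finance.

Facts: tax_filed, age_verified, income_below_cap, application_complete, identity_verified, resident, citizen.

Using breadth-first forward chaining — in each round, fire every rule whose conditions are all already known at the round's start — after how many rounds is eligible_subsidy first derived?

Round 1 fires R1, R2, R8, giving case_approved, adult_resident, has_valid_id.
Round 2 fires R4, R6, R9, giving notify_finance, enrolled_program, over_18.
Round 3 fires R7, giving renewal_due.
Round 4 fires R5, giving eligible_subsidy.
eligible_subsidy first appears in round 4.

4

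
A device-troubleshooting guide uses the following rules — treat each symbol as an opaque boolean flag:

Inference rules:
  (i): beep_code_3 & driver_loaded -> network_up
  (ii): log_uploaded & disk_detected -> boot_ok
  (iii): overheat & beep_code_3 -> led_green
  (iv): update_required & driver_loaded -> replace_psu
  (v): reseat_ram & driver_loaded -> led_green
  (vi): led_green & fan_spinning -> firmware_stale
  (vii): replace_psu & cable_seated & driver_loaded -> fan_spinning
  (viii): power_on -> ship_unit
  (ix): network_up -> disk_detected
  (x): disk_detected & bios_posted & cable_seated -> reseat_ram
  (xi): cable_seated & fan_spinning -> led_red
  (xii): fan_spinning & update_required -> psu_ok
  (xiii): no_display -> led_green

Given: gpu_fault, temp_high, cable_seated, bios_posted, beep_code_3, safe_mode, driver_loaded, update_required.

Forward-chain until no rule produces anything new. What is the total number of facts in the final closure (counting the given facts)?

17

Round 1 fires (i), (iv), giving network_up, replace_psu.
Round 2 fires (vii), (ix), giving fan_spinning, disk_detected.
Round 3 fires (x), (xi), (xii), giving reseat_ram, led_red, psu_ok.
Round 4 fires (v), giving led_green.
Round 5 fires (vi), giving firmware_stale.
Closure: {beep_code_3, bios_posted, cable_seated, disk_detected, driver_loaded, fan_spinning, firmware_stale, gpu_fault, led_green, led_red, network_up, psu_ok, replace_psu, reseat_ram, safe_mode, temp_high, update_required} — 17 facts.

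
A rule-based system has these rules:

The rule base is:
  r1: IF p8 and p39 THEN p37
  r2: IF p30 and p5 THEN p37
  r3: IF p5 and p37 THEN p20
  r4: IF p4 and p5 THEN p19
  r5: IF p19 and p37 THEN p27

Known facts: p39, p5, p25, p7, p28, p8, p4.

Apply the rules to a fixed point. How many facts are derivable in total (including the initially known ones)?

11

Round 1 — r1, r4, derive p37, p19.
Round 2 — r3, r5, derive p20, p27.
Closure: {p19, p20, p25, p27, p28, p37, p39, p4, p5, p7, p8} — 11 facts.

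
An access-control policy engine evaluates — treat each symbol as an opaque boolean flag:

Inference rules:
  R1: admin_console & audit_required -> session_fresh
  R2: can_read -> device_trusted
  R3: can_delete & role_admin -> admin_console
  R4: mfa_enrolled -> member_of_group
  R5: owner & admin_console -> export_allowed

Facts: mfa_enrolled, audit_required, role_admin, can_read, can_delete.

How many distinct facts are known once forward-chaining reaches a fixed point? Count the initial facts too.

9

Round 1 — R2, R3, R4, derive device_trusted, admin_console, member_of_group.
Round 2 — R1, derive session_fresh.
Closure: {admin_console, audit_required, can_delete, can_read, device_trusted, member_of_group, mfa_enrolled, role_admin, session_fresh} — 9 facts.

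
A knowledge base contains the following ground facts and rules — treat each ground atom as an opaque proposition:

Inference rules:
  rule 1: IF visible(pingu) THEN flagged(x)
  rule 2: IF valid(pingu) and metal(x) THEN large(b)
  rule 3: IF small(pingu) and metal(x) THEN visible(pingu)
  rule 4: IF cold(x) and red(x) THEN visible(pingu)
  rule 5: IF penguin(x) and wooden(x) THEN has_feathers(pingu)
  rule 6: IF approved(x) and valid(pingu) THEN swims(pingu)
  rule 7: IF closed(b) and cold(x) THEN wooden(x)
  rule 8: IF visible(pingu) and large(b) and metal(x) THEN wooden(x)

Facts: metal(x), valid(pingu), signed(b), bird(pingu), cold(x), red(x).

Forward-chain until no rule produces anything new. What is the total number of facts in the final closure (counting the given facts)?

10

Round 1: rule 2 [IF valid(pingu) and metal(x) THEN large(b)]; rule 4 [IF cold(x) and red(x) THEN visible(pingu)]. New: large(b), visible(pingu).
Round 2: rule 1 [IF visible(pingu) THEN flagged(x)]; rule 8 [IF visible(pingu) and large(b) and metal(x) THEN wooden(x)]. New: flagged(x), wooden(x).
Closure: {bird(pingu), cold(x), flagged(x), large(b), metal(x), red(x), signed(b), valid(pingu), visible(pingu), wooden(x)} — 10 facts.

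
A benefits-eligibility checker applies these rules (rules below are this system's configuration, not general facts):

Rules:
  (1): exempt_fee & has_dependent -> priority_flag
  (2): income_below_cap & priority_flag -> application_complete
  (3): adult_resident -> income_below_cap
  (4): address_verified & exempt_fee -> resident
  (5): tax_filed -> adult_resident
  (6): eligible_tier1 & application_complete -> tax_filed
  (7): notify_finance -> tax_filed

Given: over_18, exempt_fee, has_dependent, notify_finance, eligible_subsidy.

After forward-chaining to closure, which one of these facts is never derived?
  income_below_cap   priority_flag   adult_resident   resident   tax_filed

Round 1 fires (1), (7), giving priority_flag, tax_filed.
Round 2 fires (5), giving adult_resident.
Round 3 fires (3), giving income_below_cap.
Round 4 fires (2), giving application_complete.
Derived: priority_flag (round 1), income_below_cap (round 3), tax_filed (round 1), adult_resident (round 2). resident never appears in any round.

resident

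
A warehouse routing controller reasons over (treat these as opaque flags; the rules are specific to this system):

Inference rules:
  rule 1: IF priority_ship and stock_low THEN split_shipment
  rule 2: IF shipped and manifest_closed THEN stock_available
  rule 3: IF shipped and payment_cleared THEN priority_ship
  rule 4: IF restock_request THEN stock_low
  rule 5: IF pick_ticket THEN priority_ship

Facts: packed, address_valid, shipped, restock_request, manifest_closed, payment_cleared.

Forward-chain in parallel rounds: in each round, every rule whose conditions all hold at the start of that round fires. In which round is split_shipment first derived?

Round 1 fires rule 2, rule 3, rule 4, giving stock_available, priority_ship, stock_low.
Round 2 fires rule 1, giving split_shipment.
split_shipment first appears in round 2.

2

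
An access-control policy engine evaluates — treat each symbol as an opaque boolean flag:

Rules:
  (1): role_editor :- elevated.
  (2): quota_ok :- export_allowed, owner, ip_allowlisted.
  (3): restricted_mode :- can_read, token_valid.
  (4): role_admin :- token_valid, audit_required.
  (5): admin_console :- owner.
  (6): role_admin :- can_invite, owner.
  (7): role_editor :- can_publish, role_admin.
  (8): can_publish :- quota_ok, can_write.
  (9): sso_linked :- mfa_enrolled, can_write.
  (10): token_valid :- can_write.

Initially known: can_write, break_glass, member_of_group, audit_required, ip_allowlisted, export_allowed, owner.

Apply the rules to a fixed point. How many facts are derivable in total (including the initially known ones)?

13

Round 1: (2) [quota_ok :- export_allowed, owner, ip_allowlisted.]; (5) [admin_console :- owner.]; (10) [token_valid :- can_write.]. Adds quota_ok, admin_console, token_valid.
Round 2: (4) [role_admin :- token_valid, audit_required.]; (8) [can_publish :- quota_ok, can_write.]. Adds role_admin, can_publish.
Round 3: (7) [role_editor :- can_publish, role_admin.]. Adds role_editor.
Closure: {admin_console, audit_required, break_glass, can_publish, can_write, export_allowed, ip_allowlisted, member_of_group, owner, quota_ok, role_admin, role_editor, token_valid} — 13 facts.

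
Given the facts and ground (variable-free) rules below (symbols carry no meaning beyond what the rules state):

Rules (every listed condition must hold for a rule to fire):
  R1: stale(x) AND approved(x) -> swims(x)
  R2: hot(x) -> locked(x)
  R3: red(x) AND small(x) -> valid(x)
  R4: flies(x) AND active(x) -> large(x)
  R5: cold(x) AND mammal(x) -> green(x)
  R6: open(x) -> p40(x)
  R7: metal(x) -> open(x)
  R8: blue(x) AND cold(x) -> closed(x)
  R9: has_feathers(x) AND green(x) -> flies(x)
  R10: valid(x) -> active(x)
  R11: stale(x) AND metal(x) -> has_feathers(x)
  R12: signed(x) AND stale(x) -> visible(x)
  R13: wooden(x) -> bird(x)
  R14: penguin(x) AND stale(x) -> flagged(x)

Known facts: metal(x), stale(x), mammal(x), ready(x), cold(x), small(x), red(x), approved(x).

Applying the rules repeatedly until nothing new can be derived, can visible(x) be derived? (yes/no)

no

Round 1 fires R1, R3, R5, R7, R11, giving swims(x), valid(x), green(x), open(x), has_feathers(x).
Round 2 fires R6, R9, R10, giving p40(x), flies(x), active(x).
Round 3 fires R4, giving large(x).
Fixed point reached. visible(x) is concluded only by R12; R12 needs signed(x) (never derived).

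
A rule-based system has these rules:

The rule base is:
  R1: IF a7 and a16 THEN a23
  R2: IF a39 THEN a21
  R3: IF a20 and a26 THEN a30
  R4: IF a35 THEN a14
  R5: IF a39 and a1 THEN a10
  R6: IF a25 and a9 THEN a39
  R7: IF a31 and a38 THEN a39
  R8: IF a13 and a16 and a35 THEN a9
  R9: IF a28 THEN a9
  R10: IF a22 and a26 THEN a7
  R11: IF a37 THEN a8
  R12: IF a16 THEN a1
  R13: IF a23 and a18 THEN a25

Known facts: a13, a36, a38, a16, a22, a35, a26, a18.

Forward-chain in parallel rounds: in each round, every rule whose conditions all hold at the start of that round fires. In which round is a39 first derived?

4

Round 1: R4 [IF a35 THEN a14]; R8 [IF a13 and a16 and a35 THEN a9]; R10 [IF a22 and a26 THEN a7]; R12 [IF a16 THEN a1]. Adds a14, a9, a7, a1.
Round 2: R1 [IF a7 and a16 THEN a23]. Adds a23.
Round 3: R13 [IF a23 and a18 THEN a25]. Adds a25.
Round 4: R6 [IF a25 and a9 THEN a39]. Adds a39.
a39 first appears in round 4.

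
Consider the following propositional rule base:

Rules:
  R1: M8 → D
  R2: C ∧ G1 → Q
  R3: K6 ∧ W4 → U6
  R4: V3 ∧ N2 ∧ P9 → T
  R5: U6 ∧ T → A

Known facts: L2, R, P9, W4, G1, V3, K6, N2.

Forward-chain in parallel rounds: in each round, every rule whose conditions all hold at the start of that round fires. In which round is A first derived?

2

Round 1 — R3, R4, derive U6, T.
Round 2 — R5, derive A.
A first appears in round 2.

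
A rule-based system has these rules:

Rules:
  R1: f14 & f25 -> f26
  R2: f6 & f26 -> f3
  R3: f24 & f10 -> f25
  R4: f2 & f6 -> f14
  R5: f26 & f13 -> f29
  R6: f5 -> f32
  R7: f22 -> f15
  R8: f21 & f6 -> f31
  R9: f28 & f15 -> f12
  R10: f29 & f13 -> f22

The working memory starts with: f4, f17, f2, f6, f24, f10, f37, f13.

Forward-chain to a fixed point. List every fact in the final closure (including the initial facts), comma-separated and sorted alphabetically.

f10, f13, f14, f15, f17, f2, f22, f24, f25, f26, f29, f3, f37, f4, f6

Round 1 — R3, R4, derive f25, f14.
Round 2 — R1, derive f26.
Round 3 — R2, R5, derive f3, f29.
Round 4 — R10, derive f22.
Round 5 — R7, derive f15.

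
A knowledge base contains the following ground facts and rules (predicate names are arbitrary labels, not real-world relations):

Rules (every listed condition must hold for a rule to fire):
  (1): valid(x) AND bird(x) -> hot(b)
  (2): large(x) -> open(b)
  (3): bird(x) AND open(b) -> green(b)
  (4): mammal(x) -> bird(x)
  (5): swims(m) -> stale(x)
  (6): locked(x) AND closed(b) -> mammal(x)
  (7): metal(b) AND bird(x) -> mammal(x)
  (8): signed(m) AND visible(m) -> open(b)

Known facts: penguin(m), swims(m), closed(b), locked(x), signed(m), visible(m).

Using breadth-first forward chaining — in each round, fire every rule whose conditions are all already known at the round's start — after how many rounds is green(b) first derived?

3

Round 1 fires (5), (6), (8), giving stale(x), mammal(x), open(b).
Round 2 fires (4), giving bird(x).
Round 3 fires (3), giving green(b).
green(b) first appears in round 3.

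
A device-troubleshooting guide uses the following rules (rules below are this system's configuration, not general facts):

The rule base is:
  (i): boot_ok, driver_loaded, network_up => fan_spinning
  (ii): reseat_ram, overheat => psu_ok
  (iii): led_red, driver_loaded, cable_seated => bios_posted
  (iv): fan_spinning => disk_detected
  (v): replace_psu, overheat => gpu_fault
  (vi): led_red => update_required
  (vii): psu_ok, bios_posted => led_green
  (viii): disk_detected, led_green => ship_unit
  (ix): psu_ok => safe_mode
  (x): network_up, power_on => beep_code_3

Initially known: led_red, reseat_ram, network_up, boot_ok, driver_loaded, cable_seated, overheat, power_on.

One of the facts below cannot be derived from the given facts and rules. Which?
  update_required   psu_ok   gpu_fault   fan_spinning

gpu_fault

Round 1 fires (i), (ii), (iii), (vi), (x), giving fan_spinning, psu_ok, bios_posted, update_required, beep_code_3.
Round 2 fires (iv), (vii), (ix), giving disk_detected, led_green, safe_mode.
Round 3 fires (viii), giving ship_unit.
Derived: fan_spinning (round 1), psu_ok (round 1), update_required (round 1). gpu_fault never appears in any round.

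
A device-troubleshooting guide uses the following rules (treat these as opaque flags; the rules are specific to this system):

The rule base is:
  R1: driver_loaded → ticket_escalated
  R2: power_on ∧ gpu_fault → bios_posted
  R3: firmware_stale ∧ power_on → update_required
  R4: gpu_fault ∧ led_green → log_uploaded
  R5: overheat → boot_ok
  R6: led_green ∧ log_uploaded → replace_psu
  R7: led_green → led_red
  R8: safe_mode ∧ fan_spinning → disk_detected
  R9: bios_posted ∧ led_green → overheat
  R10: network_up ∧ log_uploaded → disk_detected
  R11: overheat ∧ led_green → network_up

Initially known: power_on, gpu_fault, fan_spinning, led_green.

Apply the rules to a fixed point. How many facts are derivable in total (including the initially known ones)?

12

Round 1 fires R2, R4, R7, giving bios_posted, log_uploaded, led_red.
Round 2 fires R6, R9, giving replace_psu, overheat.
Round 3 fires R5, R11, giving boot_ok, network_up.
Round 4 fires R10, giving disk_detected.
Closure: {bios_posted, boot_ok, disk_detected, fan_spinning, gpu_fault, led_green, led_red, log_uploaded, network_up, overheat, power_on, replace_psu} — 12 facts.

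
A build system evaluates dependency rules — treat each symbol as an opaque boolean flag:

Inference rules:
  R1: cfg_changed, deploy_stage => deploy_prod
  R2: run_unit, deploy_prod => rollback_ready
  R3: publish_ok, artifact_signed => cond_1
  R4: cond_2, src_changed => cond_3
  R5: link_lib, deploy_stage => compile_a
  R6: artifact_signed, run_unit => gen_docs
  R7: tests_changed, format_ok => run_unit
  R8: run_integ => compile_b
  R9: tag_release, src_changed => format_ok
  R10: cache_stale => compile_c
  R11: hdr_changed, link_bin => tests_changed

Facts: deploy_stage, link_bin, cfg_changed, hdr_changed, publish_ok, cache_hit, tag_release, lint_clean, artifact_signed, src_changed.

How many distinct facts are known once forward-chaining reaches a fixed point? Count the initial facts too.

17

Round 1 — R1, R3, R9, R11, derive deploy_prod, cond_1, format_ok, tests_changed.
Round 2 — R7, derive run_unit.
Round 3 — R2, R6, derive rollback_ready, gen_docs.
Closure: {artifact_signed, cache_hit, cfg_changed, cond_1, deploy_prod, deploy_stage, format_ok, gen_docs, hdr_changed, link_bin, lint_clean, publish_ok, rollback_ready, run_unit, src_changed, tag_release, tests_changed} — 17 facts.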